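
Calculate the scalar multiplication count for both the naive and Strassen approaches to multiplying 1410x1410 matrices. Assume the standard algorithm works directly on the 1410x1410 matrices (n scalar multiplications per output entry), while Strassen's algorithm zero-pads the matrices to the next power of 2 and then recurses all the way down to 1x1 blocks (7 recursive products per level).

Matrix multiplication for 1410x1410 matrices:

Strassen's algorithm requires power-of-2 dimensions. Pad 1410x1410 to 2048x2048 (next power of 2).

Standard algorithm: 1410^3 = 2803221000 multiplications
Strassen's algorithm: 7^(log2(2048)) = 7^11 = 1977326743 multiplications
Savings: 2803221000 - 1977326743 = 825894257 multiplications

Standard: 2803221000 multiplications (1410^3). Strassen: 1977326743 multiplications (7^11, after padding to 2048x2048). Strassen reduces 8 recursive multiplications to 7 at each level.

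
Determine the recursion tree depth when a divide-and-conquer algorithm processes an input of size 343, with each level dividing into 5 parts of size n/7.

For divide and conquer with division factor 7:

Problem sizes at each level:
Level 0: 343
Level 1: 49
Level 2: 7
Level 3: 1

The root is level 0 and the size-1 base case is level 3 (the tree spans levels 0 through 3, i.e. 4 levels counting the root), so the depth is the number of divisions: log_7(343) = 3

The recursion tree depth is log_7(343) = 3. At each level, the problem size is divided by 7, so it takes 3 divisions to reduce to a base case of size 1. The algorithm makes 5 recursive calls at each level.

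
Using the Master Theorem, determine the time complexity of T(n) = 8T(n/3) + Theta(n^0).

Master Theorem for T(n) = 8T(n/3) + O(n^0):

a = 8, b = 3, c = 0
log_b(a) = log_3(8) = 1.8928

Case 1: c = 0 < log_3(8) = 1.8928
T(n) = O(n^(log_3 8))

For T(n) = 8T(n/3) + O(n^0): log_3(8) = 1.8928. This is Case 1 of the Master Theorem (c < log_b(a), work dominated by leaves), giving O(n^(log_3 8)).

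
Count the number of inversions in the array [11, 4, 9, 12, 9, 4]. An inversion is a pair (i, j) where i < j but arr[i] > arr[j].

Finding inversions in [11, 4, 9, 12, 9, 4]:

(0, 1): arr[0]=11 > arr[1]=4
(0, 2): arr[0]=11 > arr[2]=9
(0, 4): arr[0]=11 > arr[4]=9
(0, 5): arr[0]=11 > arr[5]=4
(2, 5): arr[2]=9 > arr[5]=4
(3, 4): arr[3]=12 > arr[4]=9
(3, 5): arr[3]=12 > arr[5]=4
(4, 5): arr[4]=9 > arr[5]=4

Total inversions: 8

The array has 8 inversion(s): (0,1), (0,2), (0,4), (0,5), (2,5), (3,4), (3,5), (4,5). Each pair (i,j) satisfies i < j and arr[i] > arr[j].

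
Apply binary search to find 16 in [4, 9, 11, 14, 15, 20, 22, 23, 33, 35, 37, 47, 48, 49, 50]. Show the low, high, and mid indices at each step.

Binary search for 16 in [4, 9, 11, 14, 15, 20, 22, 23, 33, 35, 37, 47, 48, 49, 50]:

lo=0, hi=14, mid=7, arr[mid]=23 -> 23 > 16, search left half
lo=0, hi=6, mid=3, arr[mid]=14 -> 14 < 16, search right half
lo=4, hi=6, mid=5, arr[mid]=20 -> 20 > 16, search left half
lo=4, hi=4, mid=4, arr[mid]=15 -> 15 < 16, search right half
lo=5 > hi=4, target 16 not found

Binary search determines that 16 is not in the array after 4 comparisons. The search space was exhausted without finding the target.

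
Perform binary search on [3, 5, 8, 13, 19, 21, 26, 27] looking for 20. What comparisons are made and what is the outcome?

Binary search for 20 in [3, 5, 8, 13, 19, 21, 26, 27]:

lo=0, hi=7, mid=3, arr[mid]=13 -> 13 < 20, search right half
lo=4, hi=7, mid=5, arr[mid]=21 -> 21 > 20, search left half
lo=4, hi=4, mid=4, arr[mid]=19 -> 19 < 20, search right half
lo=5 > hi=4, target 20 not found

Binary search determines that 20 is not in the array after 3 comparisons. The search space was exhausted without finding the target.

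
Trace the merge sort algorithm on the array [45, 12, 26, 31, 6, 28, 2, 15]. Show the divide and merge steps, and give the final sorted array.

Merge sort trace:

Split: [45, 12, 26, 31, 6, 28, 2, 15] -> [45, 12, 26, 31] and [6, 28, 2, 15]
  Split: [45, 12, 26, 31] -> [45, 12] and [26, 31]
    Split: [45, 12] -> [45] and [12]
    Merge: [45] + [12] -> [12, 45]
    Split: [26, 31] -> [26] and [31]
    Merge: [26] + [31] -> [26, 31]
  Merge: [12, 45] + [26, 31] -> [12, 26, 31, 45]
  Split: [6, 28, 2, 15] -> [6, 28] and [2, 15]
    Split: [6, 28] -> [6] and [28]
    Merge: [6] + [28] -> [6, 28]
    Split: [2, 15] -> [2] and [15]
    Merge: [2] + [15] -> [2, 15]
  Merge: [6, 28] + [2, 15] -> [2, 6, 15, 28]
Merge: [12, 26, 31, 45] + [2, 6, 15, 28] -> [2, 6, 12, 15, 26, 28, 31, 45]

Final sorted array: [2, 6, 12, 15, 26, 28, 31, 45]

The merge sort proceeds by recursively splitting the array and merging sorted halves.
After all merges, the sorted array is [2, 6, 12, 15, 26, 28, 31, 45].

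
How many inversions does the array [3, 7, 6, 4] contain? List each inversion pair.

Finding inversions in [3, 7, 6, 4]:

(1, 2): arr[1]=7 > arr[2]=6
(1, 3): arr[1]=7 > arr[3]=4
(2, 3): arr[2]=6 > arr[3]=4

Total inversions: 3

The array has 3 inversion(s): (1,2), (1,3), (2,3). Each pair (i,j) satisfies i < j and arr[i] > arr[j].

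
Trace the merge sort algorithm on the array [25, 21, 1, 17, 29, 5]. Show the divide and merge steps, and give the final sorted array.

Merge sort trace:

Split: [25, 21, 1, 17, 29, 5] -> [25, 21, 1] and [17, 29, 5]
  Split: [25, 21, 1] -> [25] and [21, 1]
    Split: [21, 1] -> [21] and [1]
    Merge: [21] + [1] -> [1, 21]
  Merge: [25] + [1, 21] -> [1, 21, 25]
  Split: [17, 29, 5] -> [17] and [29, 5]
    Split: [29, 5] -> [29] and [5]
    Merge: [29] + [5] -> [5, 29]
  Merge: [17] + [5, 29] -> [5, 17, 29]
Merge: [1, 21, 25] + [5, 17, 29] -> [1, 5, 17, 21, 25, 29]

Final sorted array: [1, 5, 17, 21, 25, 29]

The merge sort proceeds by recursively splitting the array and merging sorted halves.
After all merges, the sorted array is [1, 5, 17, 21, 25, 29].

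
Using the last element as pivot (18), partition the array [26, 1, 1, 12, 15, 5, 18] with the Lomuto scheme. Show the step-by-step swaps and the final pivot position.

Lomuto partition with pivot = 18:

Initial array: [26, 1, 1, 12, 15, 5, 18]

arr[0]=26 > 18: no swap
arr[1]=1 <= 18: swap with position 0, array becomes [1, 26, 1, 12, 15, 5, 18]
arr[2]=1 <= 18: swap with position 1, array becomes [1, 1, 26, 12, 15, 5, 18]
arr[3]=12 <= 18: swap with position 2, array becomes [1, 1, 12, 26, 15, 5, 18]
arr[4]=15 <= 18: swap with position 3, array becomes [1, 1, 12, 15, 26, 5, 18]
arr[5]=5 <= 18: swap with position 4, array becomes [1, 1, 12, 15, 5, 26, 18]

Place pivot at position 5: [1, 1, 12, 15, 5, 18, 26]
Pivot position: 5

After partitioning with pivot 18, the array becomes [1, 1, 12, 15, 5, 18, 26]. The pivot is placed at index 5. All elements to the left of the pivot are <= 18, and all elements to the right are > 18.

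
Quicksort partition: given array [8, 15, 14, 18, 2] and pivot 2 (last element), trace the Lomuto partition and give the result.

Lomuto partition with pivot = 2:

Initial array: [8, 15, 14, 18, 2]

arr[0]=8 > 2: no swap
arr[1]=15 > 2: no swap
arr[2]=14 > 2: no swap
arr[3]=18 > 2: no swap

Place pivot at position 0: [2, 15, 14, 18, 8]
Pivot position: 0

After partitioning with pivot 2, the array becomes [2, 15, 14, 18, 8]. The pivot is placed at index 0. All elements to the left of the pivot are <= 2, and all elements to the right are > 2.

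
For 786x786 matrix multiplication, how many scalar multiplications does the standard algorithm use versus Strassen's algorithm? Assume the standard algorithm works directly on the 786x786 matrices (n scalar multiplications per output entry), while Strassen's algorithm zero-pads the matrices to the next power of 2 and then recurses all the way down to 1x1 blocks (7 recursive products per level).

Matrix multiplication for 786x786 matrices:

Strassen's algorithm requires power-of-2 dimensions. Pad 786x786 to 1024x1024 (next power of 2).

Standard algorithm: 786^3 = 485587656 multiplications
Strassen's algorithm: 7^(log2(1024)) = 7^10 = 282475249 multiplications
Savings: 485587656 - 282475249 = 203112407 multiplications

Standard: 485587656 multiplications (786^3). Strassen: 282475249 multiplications (7^10, after padding to 1024x1024). Strassen reduces 8 recursive multiplications to 7 at each level.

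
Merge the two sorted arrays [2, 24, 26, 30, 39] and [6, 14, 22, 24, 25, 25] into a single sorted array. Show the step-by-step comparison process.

Merging process:

Compare 2 vs 6: take 2 from left. Merged: [2]
Compare 24 vs 6: take 6 from right. Merged: [2, 6]
Compare 24 vs 14: take 14 from right. Merged: [2, 6, 14]
Compare 24 vs 22: take 22 from right. Merged: [2, 6, 14, 22]
Compare 24 vs 24: take 24 from left. Merged: [2, 6, 14, 22, 24]
Compare 26 vs 24: take 24 from right. Merged: [2, 6, 14, 22, 24, 24]
Compare 26 vs 25: take 25 from right. Merged: [2, 6, 14, 22, 24, 24, 25]
Compare 26 vs 25: take 25 from right. Merged: [2, 6, 14, 22, 24, 24, 25, 25]
Append remaining from left: [26, 30, 39]. Merged: [2, 6, 14, 22, 24, 24, 25, 25, 26, 30, 39]

Final merged array: [2, 6, 14, 22, 24, 24, 25, 25, 26, 30, 39]
Total comparisons: 8

The merged array is [2, 6, 14, 22, 24, 24, 25, 25, 26, 30, 39], requiring 8 comparisons. The merge step runs in O(n) time where n is the total number of elements.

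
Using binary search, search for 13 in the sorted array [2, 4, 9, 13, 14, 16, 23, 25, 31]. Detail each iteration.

Binary search for 13 in [2, 4, 9, 13, 14, 16, 23, 25, 31]:

lo=0, hi=8, mid=4, arr[mid]=14 -> 14 > 13, search left half
lo=0, hi=3, mid=1, arr[mid]=4 -> 4 < 13, search right half
lo=2, hi=3, mid=2, arr[mid]=9 -> 9 < 13, search right half
lo=3, hi=3, mid=3, arr[mid]=13 -> Found target at index 3!

Binary search finds 13 at index 3 after 4 comparisons. The search repeatedly halves the search space by comparing with the middle element.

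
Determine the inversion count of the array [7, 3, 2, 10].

Finding inversions in [7, 3, 2, 10]:

(0, 1): arr[0]=7 > arr[1]=3
(0, 2): arr[0]=7 > arr[2]=2
(1, 2): arr[1]=3 > arr[2]=2

Total inversions: 3

The array has 3 inversion(s): (0,1), (0,2), (1,2). Each pair (i,j) satisfies i < j and arr[i] > arr[j].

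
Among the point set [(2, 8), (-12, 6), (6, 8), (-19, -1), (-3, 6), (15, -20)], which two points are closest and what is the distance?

Computing all pairwise distances among 6 points:

d((2, 8), (-12, 6)) = 14.1421
d((2, 8), (6, 8)) = 4.0 <-- minimum
d((2, 8), (-19, -1)) = 22.8473
d((2, 8), (-3, 6)) = 5.3852
d((2, 8), (15, -20)) = 30.8707
d((-12, 6), (6, 8)) = 18.1108
d((-12, 6), (-19, -1)) = 9.8995
d((-12, 6), (-3, 6)) = 9.0
d((-12, 6), (15, -20)) = 37.4833
d((6, 8), (-19, -1)) = 26.5707
d((6, 8), (-3, 6)) = 9.2195
d((6, 8), (15, -20)) = 29.4109
d((-19, -1), (-3, 6)) = 17.4642
d((-19, -1), (15, -20)) = 38.9487
d((-3, 6), (15, -20)) = 31.6228

Closest pair: (2, 8) and (6, 8) with distance 4.0

The closest pair is (2, 8) and (6, 8) with Euclidean distance 4.0. For 6 points, brute-force pairwise comparison is shown above. For large n, the divide-and-conquer algorithm (sort by x, recurse on halves, check the dividing strip) achieves O(n log n).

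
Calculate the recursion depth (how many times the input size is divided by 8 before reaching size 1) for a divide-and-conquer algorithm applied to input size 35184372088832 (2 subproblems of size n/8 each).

For divide and conquer with division factor 8:

Problem sizes at each level:
Level 0: 35184372088832
Level 1: 4398046511104
Level 2: 549755813888
Level 3: 68719476736
Level 4: 8589934592
Level 5: 1073741824
Level 6: 134217728
Level 7: 16777216
Level 8: 2097152
Level 9: 262144
Level 10: 32768
Level 11: 4096
Level 12: 512
Level 13: 64
Level 14: 8
Level 15: 1

The root is level 0 and the size-1 base case is level 15 (the tree spans levels 0 through 15, i.e. 16 levels counting the root), so the depth is the number of divisions: log_8(35184372088832) = 15

The recursion tree depth is log_8(35184372088832) = 15. At each level, the problem size is divided by 8, so it takes 15 divisions to reduce to a base case of size 1. The algorithm makes 2 recursive calls at each level.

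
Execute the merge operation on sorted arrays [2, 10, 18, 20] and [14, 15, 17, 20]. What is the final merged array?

Merging process:

Compare 2 vs 14: take 2 from left. Merged: [2]
Compare 10 vs 14: take 10 from left. Merged: [2, 10]
Compare 18 vs 14: take 14 from right. Merged: [2, 10, 14]
Compare 18 vs 15: take 15 from right. Merged: [2, 10, 14, 15]
Compare 18 vs 17: take 17 from right. Merged: [2, 10, 14, 15, 17]
Compare 18 vs 20: take 18 from left. Merged: [2, 10, 14, 15, 17, 18]
Compare 20 vs 20: take 20 from left. Merged: [2, 10, 14, 15, 17, 18, 20]
Append remaining from right: [20]. Merged: [2, 10, 14, 15, 17, 18, 20, 20]

Final merged array: [2, 10, 14, 15, 17, 18, 20, 20]
Total comparisons: 7

The merged array is [2, 10, 14, 15, 17, 18, 20, 20], requiring 7 comparisons. The merge step runs in O(n) time where n is the total number of elements.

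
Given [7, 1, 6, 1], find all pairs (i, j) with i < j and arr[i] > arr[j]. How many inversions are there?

Finding inversions in [7, 1, 6, 1]:

(0, 1): arr[0]=7 > arr[1]=1
(0, 2): arr[0]=7 > arr[2]=6
(0, 3): arr[0]=7 > arr[3]=1
(2, 3): arr[2]=6 > arr[3]=1

Total inversions: 4

The array has 4 inversion(s): (0,1), (0,2), (0,3), (2,3). Each pair (i,j) satisfies i < j and arr[i] > arr[j].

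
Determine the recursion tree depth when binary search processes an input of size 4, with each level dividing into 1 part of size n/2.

For divide and conquer with division factor 2:

Problem sizes at each level:
Level 0: 4
Level 1: 2
Level 2: 1

The root is level 0 and the size-1 base case is level 2 (the tree spans levels 0 through 2, i.e. 3 levels counting the root), so the depth is the number of divisions: log_2(4) = 2

The recursion tree depth is log_2(4) = 2. At each level, the problem size is divided by 2, so it takes 2 divisions to reduce to a base case of size 1. The algorithm makes 1 recursive call at each level.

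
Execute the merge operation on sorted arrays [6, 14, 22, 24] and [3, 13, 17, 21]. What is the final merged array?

Merging process:

Compare 6 vs 3: take 3 from right. Merged: [3]
Compare 6 vs 13: take 6 from left. Merged: [3, 6]
Compare 14 vs 13: take 13 from right. Merged: [3, 6, 13]
Compare 14 vs 17: take 14 from left. Merged: [3, 6, 13, 14]
Compare 22 vs 17: take 17 from right. Merged: [3, 6, 13, 14, 17]
Compare 22 vs 21: take 21 from right. Merged: [3, 6, 13, 14, 17, 21]
Append remaining from left: [22, 24]. Merged: [3, 6, 13, 14, 17, 21, 22, 24]

Final merged array: [3, 6, 13, 14, 17, 21, 22, 24]
Total comparisons: 6

The merged array is [3, 6, 13, 14, 17, 21, 22, 24], requiring 6 comparisons. The merge step runs in O(n) time where n is the total number of elements.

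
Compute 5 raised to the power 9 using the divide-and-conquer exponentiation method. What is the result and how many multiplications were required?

Computing 5^9 by squaring (build up from 5^1; each line after the first costs one multiplication):

5^1 = 5
5^2 = (5^1)^2 = 5^2 = 25
5^4 = (5^2)^2 = 25^2 = 625
5^8 = (5^4)^2 = 625^2 = 390625
5^9 = 5 * 5^8 = 5 * 390625 = 1953125

Result: 1953125
Multiplications needed: 4 (4 lines after 5^1)

5^9 = 1953125. Using exponentiation by squaring, this requires 4 multiplications. The key idea: if the exponent is even, square the half-power; if odd, multiply by the base once.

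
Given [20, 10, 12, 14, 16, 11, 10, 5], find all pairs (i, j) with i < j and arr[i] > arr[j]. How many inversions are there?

Finding inversions in [20, 10, 12, 14, 16, 11, 10, 5]:

(0, 1): arr[0]=20 > arr[1]=10
(0, 2): arr[0]=20 > arr[2]=12
(0, 3): arr[0]=20 > arr[3]=14
(0, 4): arr[0]=20 > arr[4]=16
(0, 5): arr[0]=20 > arr[5]=11
(0, 6): arr[0]=20 > arr[6]=10
(0, 7): arr[0]=20 > arr[7]=5
(1, 7): arr[1]=10 > arr[7]=5
(2, 5): arr[2]=12 > arr[5]=11
(2, 6): arr[2]=12 > arr[6]=10
(2, 7): arr[2]=12 > arr[7]=5
(3, 5): arr[3]=14 > arr[5]=11
(3, 6): arr[3]=14 > arr[6]=10
(3, 7): arr[3]=14 > arr[7]=5
(4, 5): arr[4]=16 > arr[5]=11
(4, 6): arr[4]=16 > arr[6]=10
(4, 7): arr[4]=16 > arr[7]=5
(5, 6): arr[5]=11 > arr[6]=10
(5, 7): arr[5]=11 > arr[7]=5
(6, 7): arr[6]=10 > arr[7]=5

Total inversions: 20

The array has 20 inversion(s): (0,1), (0,2), (0,3), (0,4), (0,5), (0,6), (0,7), (1,7), (2,5), (2,6), (2,7), (3,5), (3,6), (3,7), (4,5), (4,6), (4,7), (5,6), (5,7), (6,7). Each pair (i,j) satisfies i < j and arr[i] > arr[j].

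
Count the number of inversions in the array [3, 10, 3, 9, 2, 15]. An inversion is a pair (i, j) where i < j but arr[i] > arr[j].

Finding inversions in [3, 10, 3, 9, 2, 15]:

(0, 4): arr[0]=3 > arr[4]=2
(1, 2): arr[1]=10 > arr[2]=3
(1, 3): arr[1]=10 > arr[3]=9
(1, 4): arr[1]=10 > arr[4]=2
(2, 4): arr[2]=3 > arr[4]=2
(3, 4): arr[3]=9 > arr[4]=2

Total inversions: 6

The array has 6 inversion(s): (0,4), (1,2), (1,3), (1,4), (2,4), (3,4). Each pair (i,j) satisfies i < j and arr[i] > arr[j].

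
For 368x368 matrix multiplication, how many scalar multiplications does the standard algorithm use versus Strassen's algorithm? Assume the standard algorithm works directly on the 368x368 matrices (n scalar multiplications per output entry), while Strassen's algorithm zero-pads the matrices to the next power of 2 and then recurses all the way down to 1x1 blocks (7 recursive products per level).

Matrix multiplication for 368x368 matrices:

Strassen's algorithm requires power-of-2 dimensions. Pad 368x368 to 512x512 (next power of 2).

Standard algorithm: 368^3 = 49836032 multiplications
Strassen's algorithm: 7^(log2(512)) = 7^9 = 40353607 multiplications
Savings: 49836032 - 40353607 = 9482425 multiplications

Standard: 49836032 multiplications (368^3). Strassen: 40353607 multiplications (7^9, after padding to 512x512). Strassen reduces 8 recursive multiplications to 7 at each level.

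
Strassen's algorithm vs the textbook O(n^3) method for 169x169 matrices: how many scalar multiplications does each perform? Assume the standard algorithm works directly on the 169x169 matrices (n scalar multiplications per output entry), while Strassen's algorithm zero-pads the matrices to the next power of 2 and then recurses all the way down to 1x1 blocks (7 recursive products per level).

Matrix multiplication for 169x169 matrices:

Strassen's algorithm requires power-of-2 dimensions. Pad 169x169 to 256x256 (next power of 2).

Standard algorithm: 169^3 = 4826809 multiplications
Strassen's algorithm: 7^(log2(256)) = 7^8 = 5764801 multiplications
Difference: 4826809 - 5764801 = -937992 (Strassen uses MORE here due to padding overhead — for small or just-over-power-of-2 n, padding can outweigh the per-level savings)

Standard: 4826809 multiplications (169^3). Strassen: 5764801 multiplications (7^8, after padding to 256x256). Strassen reduces 8 recursive multiplications to 7 at each level.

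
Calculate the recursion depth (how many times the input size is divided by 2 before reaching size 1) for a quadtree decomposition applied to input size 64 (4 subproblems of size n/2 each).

For divide and conquer with division factor 2:

Problem sizes at each level:
Level 0: 64
Level 1: 32
Level 2: 16
Level 3: 8
Level 4: 4
Level 5: 2
Level 6: 1

The root is level 0 and the size-1 base case is level 6 (the tree spans levels 0 through 6, i.e. 7 levels counting the root), so the depth is the number of divisions: log_2(64) = 6

The recursion tree depth is log_2(64) = 6. At each level, the problem size is divided by 2, so it takes 6 divisions to reduce to a base case of size 1. The algorithm makes 4 recursive calls at each level.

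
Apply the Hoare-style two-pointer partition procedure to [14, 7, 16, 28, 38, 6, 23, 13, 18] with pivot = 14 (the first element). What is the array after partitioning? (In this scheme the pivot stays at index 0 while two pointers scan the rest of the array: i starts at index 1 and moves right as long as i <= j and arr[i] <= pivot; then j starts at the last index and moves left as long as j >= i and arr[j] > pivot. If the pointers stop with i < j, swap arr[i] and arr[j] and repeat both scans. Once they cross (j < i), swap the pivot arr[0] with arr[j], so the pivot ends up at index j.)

Hoare-style two-pointer partition with pivot = 14:

Initial array: [14, 7, 16, 28, 38, 6, 23, 13, 18]

Pointers start at i = 1, j = 8.
i stops at index 2 (arr[2]=16 > 14), j stops at index 7 (arr[7]=13 <= 14): swap arr[2] and arr[7], array becomes [14, 7, 13, 28, 38, 6, 23, 16, 18]
i stops at index 3 (arr[3]=28 > 14), j stops at index 5 (arr[5]=6 <= 14): swap arr[3] and arr[5], array becomes [14, 7, 13, 6, 38, 28, 23, 16, 18]
i ends at 4, j ends at 3: the pointers have crossed (j < i), so scanning stops.

Swap pivot arr[0] with arr[3] to place pivot at position 3: [6, 7, 13, 14, 38, 28, 23, 16, 18]
Pivot position: 3

After partitioning with pivot 14, the array becomes [6, 7, 13, 14, 38, 28, 23, 16, 18]. The pivot is placed at index 3. All elements to the left of the pivot are <= 14, and all elements to the right are > 14.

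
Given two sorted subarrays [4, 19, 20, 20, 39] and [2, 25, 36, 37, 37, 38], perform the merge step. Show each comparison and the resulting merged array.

Merging process:

Compare 4 vs 2: take 2 from right. Merged: [2]
Compare 4 vs 25: take 4 from left. Merged: [2, 4]
Compare 19 vs 25: take 19 from left. Merged: [2, 4, 19]
Compare 20 vs 25: take 20 from left. Merged: [2, 4, 19, 20]
Compare 20 vs 25: take 20 from left. Merged: [2, 4, 19, 20, 20]
Compare 39 vs 25: take 25 from right. Merged: [2, 4, 19, 20, 20, 25]
Compare 39 vs 36: take 36 from right. Merged: [2, 4, 19, 20, 20, 25, 36]
Compare 39 vs 37: take 37 from right. Merged: [2, 4, 19, 20, 20, 25, 36, 37]
Compare 39 vs 37: take 37 from right. Merged: [2, 4, 19, 20, 20, 25, 36, 37, 37]
Compare 39 vs 38: take 38 from right. Merged: [2, 4, 19, 20, 20, 25, 36, 37, 37, 38]
Append remaining from left: [39]. Merged: [2, 4, 19, 20, 20, 25, 36, 37, 37, 38, 39]

Final merged array: [2, 4, 19, 20, 20, 25, 36, 37, 37, 38, 39]
Total comparisons: 10

The merged array is [2, 4, 19, 20, 20, 25, 36, 37, 37, 38, 39], requiring 10 comparisons. The merge step runs in O(n) time where n is the total number of elements.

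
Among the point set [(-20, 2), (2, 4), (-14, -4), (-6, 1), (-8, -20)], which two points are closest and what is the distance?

Computing all pairwise distances among 5 points:

d((-20, 2), (2, 4)) = 22.0907
d((-20, 2), (-14, -4)) = 8.4853 <-- minimum
d((-20, 2), (-6, 1)) = 14.0357
d((-20, 2), (-8, -20)) = 25.0599
d((2, 4), (-14, -4)) = 17.8885
d((2, 4), (-6, 1)) = 8.544
d((2, 4), (-8, -20)) = 26.0
d((-14, -4), (-6, 1)) = 9.434
d((-14, -4), (-8, -20)) = 17.088
d((-6, 1), (-8, -20)) = 21.095

Closest pair: (-20, 2) and (-14, -4) with distance 8.4853

The closest pair is (-20, 2) and (-14, -4) with Euclidean distance 8.4853. For 5 points, brute-force pairwise comparison is shown above. For large n, the divide-and-conquer algorithm (sort by x, recurse on halves, check the dividing strip) achieves O(n log n).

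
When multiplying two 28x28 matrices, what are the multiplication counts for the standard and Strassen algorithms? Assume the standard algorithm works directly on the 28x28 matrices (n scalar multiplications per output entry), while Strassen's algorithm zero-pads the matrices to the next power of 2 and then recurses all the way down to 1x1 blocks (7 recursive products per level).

Matrix multiplication for 28x28 matrices:

Strassen's algorithm requires power-of-2 dimensions. Pad 28x28 to 32x32 (next power of 2).

Standard algorithm: 28^3 = 21952 multiplications
Strassen's algorithm: 7^(log2(32)) = 7^5 = 16807 multiplications
Savings: 21952 - 16807 = 5145 multiplications

Standard: 21952 multiplications (28^3). Strassen: 16807 multiplications (7^5, after padding to 32x32). Strassen reduces 8 recursive multiplications to 7 at each level.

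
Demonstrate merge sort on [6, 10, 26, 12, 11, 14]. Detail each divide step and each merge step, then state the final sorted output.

Merge sort trace:

Split: [6, 10, 26, 12, 11, 14] -> [6, 10, 26] and [12, 11, 14]
  Split: [6, 10, 26] -> [6] and [10, 26]
    Split: [10, 26] -> [10] and [26]
    Merge: [10] + [26] -> [10, 26]
  Merge: [6] + [10, 26] -> [6, 10, 26]
  Split: [12, 11, 14] -> [12] and [11, 14]
    Split: [11, 14] -> [11] and [14]
    Merge: [11] + [14] -> [11, 14]
  Merge: [12] + [11, 14] -> [11, 12, 14]
Merge: [6, 10, 26] + [11, 12, 14] -> [6, 10, 11, 12, 14, 26]

Final sorted array: [6, 10, 11, 12, 14, 26]

The merge sort proceeds by recursively splitting the array and merging sorted halves.
After all merges, the sorted array is [6, 10, 11, 12, 14, 26].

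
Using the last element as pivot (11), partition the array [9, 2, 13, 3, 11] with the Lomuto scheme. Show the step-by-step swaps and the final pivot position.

Lomuto partition with pivot = 11:

Initial array: [9, 2, 13, 3, 11]

arr[0]=9 <= 11: swap with position 0, array becomes [9, 2, 13, 3, 11]
arr[1]=2 <= 11: swap with position 1, array becomes [9, 2, 13, 3, 11]
arr[2]=13 > 11: no swap
arr[3]=3 <= 11: swap with position 2, array becomes [9, 2, 3, 13, 11]

Place pivot at position 3: [9, 2, 3, 11, 13]
Pivot position: 3

After partitioning with pivot 11, the array becomes [9, 2, 3, 11, 13]. The pivot is placed at index 3. All elements to the left of the pivot are <= 11, and all elements to the right are > 11.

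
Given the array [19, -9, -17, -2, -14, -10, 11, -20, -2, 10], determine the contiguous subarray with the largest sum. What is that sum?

Using Kadane's algorithm on [19, -9, -17, -2, -14, -10, 11, -20, -2, 10]:

Scanning through the array:
Position 1 (value -9): max_ending_here = 10, max_so_far = 19
Position 2 (value -17): max_ending_here = -7, max_so_far = 19
Position 3 (value -2): max_ending_here = -2, max_so_far = 19
Position 4 (value -14): max_ending_here = -14, max_so_far = 19
Position 5 (value -10): max_ending_here = -10, max_so_far = 19
Position 6 (value 11): max_ending_here = 11, max_so_far = 19
Position 7 (value -20): max_ending_here = -9, max_so_far = 19
Position 8 (value -2): max_ending_here = -2, max_so_far = 19
Position 9 (value 10): max_ending_here = 10, max_so_far = 19

Maximum subarray: [19]
Maximum sum: 19

The maximum subarray is [19] with sum 19. This subarray runs from index 0 to index 0.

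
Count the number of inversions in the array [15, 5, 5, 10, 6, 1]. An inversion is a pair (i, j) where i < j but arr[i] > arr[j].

Finding inversions in [15, 5, 5, 10, 6, 1]:

(0, 1): arr[0]=15 > arr[1]=5
(0, 2): arr[0]=15 > arr[2]=5
(0, 3): arr[0]=15 > arr[3]=10
(0, 4): arr[0]=15 > arr[4]=6
(0, 5): arr[0]=15 > arr[5]=1
(1, 5): arr[1]=5 > arr[5]=1
(2, 5): arr[2]=5 > arr[5]=1
(3, 4): arr[3]=10 > arr[4]=6
(3, 5): arr[3]=10 > arr[5]=1
(4, 5): arr[4]=6 > arr[5]=1

Total inversions: 10

The array has 10 inversion(s): (0,1), (0,2), (0,3), (0,4), (0,5), (1,5), (2,5), (3,4), (3,5), (4,5). Each pair (i,j) satisfies i < j and arr[i] > arr[j].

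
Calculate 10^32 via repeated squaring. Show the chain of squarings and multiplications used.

Computing 10^32 by squaring (build up from 10^1; each line after the first costs one multiplication):

10^1 = 10
10^2 = (10^1)^2 = 10^2 = 100
10^4 = (10^2)^2 = 100^2 = 10000
10^8 = (10^4)^2 = 10000^2 = 100000000
10^16 = (10^8)^2 = 100000000^2 = 10000000000000000
10^32 = (10^16)^2 = 10000000000000000^2 = 100000000000000000000000000000000

Result: 100000000000000000000000000000000
Multiplications needed: 5 (5 lines after 10^1)

10^32 = 100000000000000000000000000000000. Using exponentiation by squaring, this requires 5 multiplications. The key idea: if the exponent is even, square the half-power; if odd, multiply by the base once.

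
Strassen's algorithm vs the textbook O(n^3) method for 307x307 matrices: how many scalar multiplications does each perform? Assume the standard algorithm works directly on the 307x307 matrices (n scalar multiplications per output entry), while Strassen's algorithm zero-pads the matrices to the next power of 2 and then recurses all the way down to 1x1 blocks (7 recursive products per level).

Matrix multiplication for 307x307 matrices:

Strassen's algorithm requires power-of-2 dimensions. Pad 307x307 to 512x512 (next power of 2).

Standard algorithm: 307^3 = 28934443 multiplications
Strassen's algorithm: 7^(log2(512)) = 7^9 = 40353607 multiplications
Difference: 28934443 - 40353607 = -11419164 (Strassen uses MORE here due to padding overhead — for small or just-over-power-of-2 n, padding can outweigh the per-level savings)

Standard: 28934443 multiplications (307^3). Strassen: 40353607 multiplications (7^9, after padding to 512x512). Strassen reduces 8 recursive multiplications to 7 at each level.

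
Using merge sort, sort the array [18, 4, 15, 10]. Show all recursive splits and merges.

Merge sort trace:

Split: [18, 4, 15, 10] -> [18, 4] and [15, 10]
  Split: [18, 4] -> [18] and [4]
  Merge: [18] + [4] -> [4, 18]
  Split: [15, 10] -> [15] and [10]
  Merge: [15] + [10] -> [10, 15]
Merge: [4, 18] + [10, 15] -> [4, 10, 15, 18]

Final sorted array: [4, 10, 15, 18]

The merge sort proceeds by recursively splitting the array and merging sorted halves.
After all merges, the sorted array is [4, 10, 15, 18].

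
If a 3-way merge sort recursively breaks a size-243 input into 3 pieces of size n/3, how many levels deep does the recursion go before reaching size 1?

For divide and conquer with division factor 3:

Problem sizes at each level:
Level 0: 243
Level 1: 81
Level 2: 27
Level 3: 9
Level 4: 3
Level 5: 1

The root is level 0 and the size-1 base case is level 5 (the tree spans levels 0 through 5, i.e. 6 levels counting the root), so the depth is the number of divisions: log_3(243) = 5

The recursion tree depth is log_3(243) = 5. At each level, the problem size is divided by 3, so it takes 5 divisions to reduce to a base case of size 1. The algorithm makes 3 recursive calls at each level.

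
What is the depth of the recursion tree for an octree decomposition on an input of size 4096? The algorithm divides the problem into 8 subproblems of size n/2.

For divide and conquer with division factor 2:

Problem sizes at each level:
Level 0: 4096
Level 1: 2048
Level 2: 1024
Level 3: 512
Level 4: 256
Level 5: 128
Level 6: 64
Level 7: 32
Level 8: 16
Level 9: 8
Level 10: 4
Level 11: 2
Level 12: 1

The root is level 0 and the size-1 base case is level 12 (the tree spans levels 0 through 12, i.e. 13 levels counting the root), so the depth is the number of divisions: log_2(4096) = 12

The recursion tree depth is log_2(4096) = 12. At each level, the problem size is divided by 2, so it takes 12 divisions to reduce to a base case of size 1. The algorithm makes 8 recursive calls at each level.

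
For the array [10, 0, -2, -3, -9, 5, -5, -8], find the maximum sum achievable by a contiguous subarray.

Using Kadane's algorithm on [10, 0, -2, -3, -9, 5, -5, -8]:

Scanning through the array:
Position 1 (value 0): max_ending_here = 10, max_so_far = 10
Position 2 (value -2): max_ending_here = 8, max_so_far = 10
Position 3 (value -3): max_ending_here = 5, max_so_far = 10
Position 4 (value -9): max_ending_here = -4, max_so_far = 10
Position 5 (value 5): max_ending_here = 5, max_so_far = 10
Position 6 (value -5): max_ending_here = 0, max_so_far = 10
Position 7 (value -8): max_ending_here = -8, max_so_far = 10

Maximum subarray: [10]
Maximum sum: 10

The maximum subarray is [10] with sum 10. This subarray runs from index 0 to index 0.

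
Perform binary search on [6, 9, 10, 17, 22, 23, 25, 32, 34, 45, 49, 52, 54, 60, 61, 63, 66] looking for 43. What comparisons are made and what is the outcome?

Binary search for 43 in [6, 9, 10, 17, 22, 23, 25, 32, 34, 45, 49, 52, 54, 60, 61, 63, 66]:

lo=0, hi=16, mid=8, arr[mid]=34 -> 34 < 43, search right half
lo=9, hi=16, mid=12, arr[mid]=54 -> 54 > 43, search left half
lo=9, hi=11, mid=10, arr[mid]=49 -> 49 > 43, search left half
lo=9, hi=9, mid=9, arr[mid]=45 -> 45 > 43, search left half
lo=9 > hi=8, target 43 not found

Binary search determines that 43 is not in the array after 4 comparisons. The search space was exhausted without finding the target.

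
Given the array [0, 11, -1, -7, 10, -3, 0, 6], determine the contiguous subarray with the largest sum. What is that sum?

Using Kadane's algorithm on [0, 11, -1, -7, 10, -3, 0, 6]:

Scanning through the array:
Position 1 (value 11): max_ending_here = 11, max_so_far = 11
Position 2 (value -1): max_ending_here = 10, max_so_far = 11
Position 3 (value -7): max_ending_here = 3, max_so_far = 11
Position 4 (value 10): max_ending_here = 13, max_so_far = 13
Position 5 (value -3): max_ending_here = 10, max_so_far = 13
Position 6 (value 0): max_ending_here = 10, max_so_far = 13
Position 7 (value 6): max_ending_here = 16, max_so_far = 16

Maximum subarray: [0, 11, -1, -7, 10, -3, 0, 6]
Maximum sum: 16

The maximum subarray is [0, 11, -1, -7, 10, -3, 0, 6] with sum 16. This subarray runs from index 0 to index 7.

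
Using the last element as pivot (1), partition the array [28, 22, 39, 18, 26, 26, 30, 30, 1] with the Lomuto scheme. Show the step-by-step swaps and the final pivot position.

Lomuto partition with pivot = 1:

Initial array: [28, 22, 39, 18, 26, 26, 30, 30, 1]

arr[0]=28 > 1: no swap
arr[1]=22 > 1: no swap
arr[2]=39 > 1: no swap
arr[3]=18 > 1: no swap
arr[4]=26 > 1: no swap
arr[5]=26 > 1: no swap
arr[6]=30 > 1: no swap
arr[7]=30 > 1: no swap

Place pivot at position 0: [1, 22, 39, 18, 26, 26, 30, 30, 28]
Pivot position: 0

After partitioning with pivot 1, the array becomes [1, 22, 39, 18, 26, 26, 30, 30, 28]. The pivot is placed at index 0. All elements to the left of the pivot are <= 1, and all elements to the right are > 1.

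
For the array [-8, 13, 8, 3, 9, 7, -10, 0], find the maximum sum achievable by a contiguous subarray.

Using Kadane's algorithm on [-8, 13, 8, 3, 9, 7, -10, 0]:

Scanning through the array:
Position 1 (value 13): max_ending_here = 13, max_so_far = 13
Position 2 (value 8): max_ending_here = 21, max_so_far = 21
Position 3 (value 3): max_ending_here = 24, max_so_far = 24
Position 4 (value 9): max_ending_here = 33, max_so_far = 33
Position 5 (value 7): max_ending_here = 40, max_so_far = 40
Position 6 (value -10): max_ending_here = 30, max_so_far = 40
Position 7 (value 0): max_ending_here = 30, max_so_far = 40

Maximum subarray: [13, 8, 3, 9, 7]
Maximum sum: 40

The maximum subarray is [13, 8, 3, 9, 7] with sum 40. This subarray runs from index 1 to index 5.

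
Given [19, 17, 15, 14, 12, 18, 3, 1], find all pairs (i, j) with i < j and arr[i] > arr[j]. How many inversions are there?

Finding inversions in [19, 17, 15, 14, 12, 18, 3, 1]:

(0, 1): arr[0]=19 > arr[1]=17
(0, 2): arr[0]=19 > arr[2]=15
(0, 3): arr[0]=19 > arr[3]=14
(0, 4): arr[0]=19 > arr[4]=12
(0, 5): arr[0]=19 > arr[5]=18
(0, 6): arr[0]=19 > arr[6]=3
(0, 7): arr[0]=19 > arr[7]=1
(1, 2): arr[1]=17 > arr[2]=15
(1, 3): arr[1]=17 > arr[3]=14
(1, 4): arr[1]=17 > arr[4]=12
(1, 6): arr[1]=17 > arr[6]=3
(1, 7): arr[1]=17 > arr[7]=1
(2, 3): arr[2]=15 > arr[3]=14
(2, 4): arr[2]=15 > arr[4]=12
(2, 6): arr[2]=15 > arr[6]=3
(2, 7): arr[2]=15 > arr[7]=1
(3, 4): arr[3]=14 > arr[4]=12
(3, 6): arr[3]=14 > arr[6]=3
(3, 7): arr[3]=14 > arr[7]=1
(4, 6): arr[4]=12 > arr[6]=3
(4, 7): arr[4]=12 > arr[7]=1
(5, 6): arr[5]=18 > arr[6]=3
(5, 7): arr[5]=18 > arr[7]=1
(6, 7): arr[6]=3 > arr[7]=1

Total inversions: 24

The array has 24 inversion(s): (0,1), (0,2), (0,3), (0,4), (0,5), (0,6), (0,7), (1,2), (1,3), (1,4), (1,6), (1,7), (2,3), (2,4), (2,6), (2,7), (3,4), (3,6), (3,7), (4,6), (4,7), (5,6), (5,7), (6,7). Each pair (i,j) satisfies i < j and arr[i] > arr[j].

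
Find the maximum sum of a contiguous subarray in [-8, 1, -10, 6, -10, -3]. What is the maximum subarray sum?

Using Kadane's algorithm on [-8, 1, -10, 6, -10, -3]:

Scanning through the array:
Position 1 (value 1): max_ending_here = 1, max_so_far = 1
Position 2 (value -10): max_ending_here = -9, max_so_far = 1
Position 3 (value 6): max_ending_here = 6, max_so_far = 6
Position 4 (value -10): max_ending_here = -4, max_so_far = 6
Position 5 (value -3): max_ending_here = -3, max_so_far = 6

Maximum subarray: [6]
Maximum sum: 6

The maximum subarray is [6] with sum 6. This subarray runs from index 3 to index 3.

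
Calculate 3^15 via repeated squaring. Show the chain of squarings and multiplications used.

Computing 3^15 by squaring (build up from 3^1; each line after the first costs one multiplication):

3^1 = 3
3^2 = (3^1)^2 = 3^2 = 9
3^3 = 3 * 3^2 = 3 * 9 = 27
3^6 = (3^3)^2 = 27^2 = 729
3^7 = 3 * 3^6 = 3 * 729 = 2187
3^14 = (3^7)^2 = 2187^2 = 4782969
3^15 = 3 * 3^14 = 3 * 4782969 = 14348907

Result: 14348907
Multiplications needed: 6 (6 lines after 3^1)

3^15 = 14348907. Using exponentiation by squaring, this requires 6 multiplications. The key idea: if the exponent is even, square the half-power; if odd, multiply by the base once.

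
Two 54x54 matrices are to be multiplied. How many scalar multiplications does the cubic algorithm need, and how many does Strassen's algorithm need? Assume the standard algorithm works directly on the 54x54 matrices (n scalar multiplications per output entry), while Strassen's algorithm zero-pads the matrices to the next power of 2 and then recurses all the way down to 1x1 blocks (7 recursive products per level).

Matrix multiplication for 54x54 matrices:

Strassen's algorithm requires power-of-2 dimensions. Pad 54x54 to 64x64 (next power of 2).

Standard algorithm: 54^3 = 157464 multiplications
Strassen's algorithm: 7^(log2(64)) = 7^6 = 117649 multiplications
Savings: 157464 - 117649 = 39815 multiplications

Standard: 157464 multiplications (54^3). Strassen: 117649 multiplications (7^6, after padding to 64x64). Strassen reduces 8 recursive multiplications to 7 at each level.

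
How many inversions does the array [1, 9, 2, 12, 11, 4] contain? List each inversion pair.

Finding inversions in [1, 9, 2, 12, 11, 4]:

(1, 2): arr[1]=9 > arr[2]=2
(1, 5): arr[1]=9 > arr[5]=4
(3, 4): arr[3]=12 > arr[4]=11
(3, 5): arr[3]=12 > arr[5]=4
(4, 5): arr[4]=11 > arr[5]=4

Total inversions: 5

The array has 5 inversion(s): (1,2), (1,5), (3,4), (3,5), (4,5). Each pair (i,j) satisfies i < j and arr[i] > arr[j].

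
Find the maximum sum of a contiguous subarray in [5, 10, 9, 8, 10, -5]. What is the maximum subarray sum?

Using Kadane's algorithm on [5, 10, 9, 8, 10, -5]:

Scanning through the array:
Position 1 (value 10): max_ending_here = 15, max_so_far = 15
Position 2 (value 9): max_ending_here = 24, max_so_far = 24
Position 3 (value 8): max_ending_here = 32, max_so_far = 32
Position 4 (value 10): max_ending_here = 42, max_so_far = 42
Position 5 (value -5): max_ending_here = 37, max_so_far = 42

Maximum subarray: [5, 10, 9, 8, 10]
Maximum sum: 42

The maximum subarray is [5, 10, 9, 8, 10] with sum 42. This subarray runs from index 0 to index 4.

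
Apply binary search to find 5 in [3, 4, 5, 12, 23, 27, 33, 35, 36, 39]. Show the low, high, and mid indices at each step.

Binary search for 5 in [3, 4, 5, 12, 23, 27, 33, 35, 36, 39]:

lo=0, hi=9, mid=4, arr[mid]=23 -> 23 > 5, search left half
lo=0, hi=3, mid=1, arr[mid]=4 -> 4 < 5, search right half
lo=2, hi=3, mid=2, arr[mid]=5 -> Found target at index 2!

Binary search finds 5 at index 2 after 3 comparisons. The search repeatedly halves the search space by comparing with the middle element.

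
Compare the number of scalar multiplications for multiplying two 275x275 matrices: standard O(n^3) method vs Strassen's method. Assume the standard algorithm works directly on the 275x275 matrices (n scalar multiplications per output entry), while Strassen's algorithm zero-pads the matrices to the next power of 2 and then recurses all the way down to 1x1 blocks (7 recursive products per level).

Matrix multiplication for 275x275 matrices:

Strassen's algorithm requires power-of-2 dimensions. Pad 275x275 to 512x512 (next power of 2).

Standard algorithm: 275^3 = 20796875 multiplications
Strassen's algorithm: 7^(log2(512)) = 7^9 = 40353607 multiplications
Difference: 20796875 - 40353607 = -19556732 (Strassen uses MORE here due to padding overhead — for small or just-over-power-of-2 n, padding can outweigh the per-level savings)

Standard: 20796875 multiplications (275^3). Strassen: 40353607 multiplications (7^9, after padding to 512x512). Strassen reduces 8 recursive multiplications to 7 at each level.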